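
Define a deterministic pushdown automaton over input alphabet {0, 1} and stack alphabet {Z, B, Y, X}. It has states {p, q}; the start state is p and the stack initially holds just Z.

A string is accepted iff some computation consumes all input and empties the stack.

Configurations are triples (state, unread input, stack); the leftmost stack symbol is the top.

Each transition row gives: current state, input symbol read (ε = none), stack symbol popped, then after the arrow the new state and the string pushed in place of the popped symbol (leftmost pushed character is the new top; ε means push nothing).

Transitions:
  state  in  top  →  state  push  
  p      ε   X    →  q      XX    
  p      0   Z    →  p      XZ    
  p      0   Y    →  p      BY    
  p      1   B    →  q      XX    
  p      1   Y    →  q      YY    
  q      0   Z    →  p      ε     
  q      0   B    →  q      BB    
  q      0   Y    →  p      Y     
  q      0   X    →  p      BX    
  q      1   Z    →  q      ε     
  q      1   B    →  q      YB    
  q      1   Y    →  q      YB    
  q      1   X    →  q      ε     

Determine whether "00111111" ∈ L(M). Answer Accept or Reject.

Accept

(p, 00111111, Z)
  read 0, top Z: go to p, push XZ → (p, 0111111, XZ)
  ε-move, top X: go to q, push XX → (q, 0111111, XXZ)
  read 0, top X: go to p, push BX → (p, 111111, BXXZ)
  read 1, top B: go to q, push XX → (q, 11111, XXXXZ)
  read 1, top X: go to q, push ε → (q, 1111, XXXZ)
  read 1, top X: go to q, push ε → (q, 111, XXZ)
  read 1, top X: go to q, push ε → (q, 11, XZ)
  read 1, top X: go to q, push ε → (q, 1, Z)
  read 1, top Z: go to q, push ε → (q, ε, ε)
All input consumed and the stack is empty.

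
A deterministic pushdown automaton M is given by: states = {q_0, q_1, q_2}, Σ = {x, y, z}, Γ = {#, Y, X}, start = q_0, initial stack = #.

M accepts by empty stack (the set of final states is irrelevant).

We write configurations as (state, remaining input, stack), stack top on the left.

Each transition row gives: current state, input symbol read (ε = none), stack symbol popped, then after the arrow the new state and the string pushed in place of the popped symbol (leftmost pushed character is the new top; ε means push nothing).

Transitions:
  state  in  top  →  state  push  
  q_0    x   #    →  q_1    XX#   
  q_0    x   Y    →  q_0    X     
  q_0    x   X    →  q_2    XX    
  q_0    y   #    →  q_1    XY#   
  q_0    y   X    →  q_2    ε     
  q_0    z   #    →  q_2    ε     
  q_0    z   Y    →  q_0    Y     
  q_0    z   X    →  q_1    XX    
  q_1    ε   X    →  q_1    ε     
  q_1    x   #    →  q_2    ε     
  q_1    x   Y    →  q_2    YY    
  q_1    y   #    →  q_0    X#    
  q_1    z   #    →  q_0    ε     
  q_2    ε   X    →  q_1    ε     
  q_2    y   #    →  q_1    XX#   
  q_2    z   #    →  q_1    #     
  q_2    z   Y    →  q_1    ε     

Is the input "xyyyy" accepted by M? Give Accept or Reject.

Reject

(q_0, xyyyy, #)
  read x, top #: go to q_1, push XX# → (q_1, yyyy, XX#)
  ε-move, top X: go to q_1, push ε → (q_1, yyyy, X#)
  ε-move, top X: go to q_1, push ε → (q_1, yyyy, #)
  read y, top #: go to q_0, push X# → (q_0, yyy, X#)
  read y, top X: go to q_2, push ε → (q_2, yy, #)
  read y, top #: go to q_1, push XX# → (q_1, y, XX#)
  ε-move, top X: go to q_1, push ε → (q_1, y, X#)
  ε-move, top X: go to q_1, push ε → (q_1, y, #)
  read y, top #: go to q_0, push X# → (q_0, ε, X#)
All input consumed; stack is X#, not empty, and no further ε-move applies.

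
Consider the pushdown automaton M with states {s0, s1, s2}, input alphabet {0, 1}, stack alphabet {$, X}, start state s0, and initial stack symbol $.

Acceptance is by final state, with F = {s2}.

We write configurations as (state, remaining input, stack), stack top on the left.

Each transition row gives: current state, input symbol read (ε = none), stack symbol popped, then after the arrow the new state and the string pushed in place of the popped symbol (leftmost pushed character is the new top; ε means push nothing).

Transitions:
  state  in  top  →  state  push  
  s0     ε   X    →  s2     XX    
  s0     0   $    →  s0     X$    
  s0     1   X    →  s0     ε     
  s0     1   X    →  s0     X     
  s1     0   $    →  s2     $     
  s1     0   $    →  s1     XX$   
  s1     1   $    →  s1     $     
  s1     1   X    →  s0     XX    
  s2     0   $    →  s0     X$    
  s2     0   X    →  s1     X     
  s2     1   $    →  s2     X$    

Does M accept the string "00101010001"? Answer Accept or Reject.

Reject

No computation consumes all input and reaches a final state.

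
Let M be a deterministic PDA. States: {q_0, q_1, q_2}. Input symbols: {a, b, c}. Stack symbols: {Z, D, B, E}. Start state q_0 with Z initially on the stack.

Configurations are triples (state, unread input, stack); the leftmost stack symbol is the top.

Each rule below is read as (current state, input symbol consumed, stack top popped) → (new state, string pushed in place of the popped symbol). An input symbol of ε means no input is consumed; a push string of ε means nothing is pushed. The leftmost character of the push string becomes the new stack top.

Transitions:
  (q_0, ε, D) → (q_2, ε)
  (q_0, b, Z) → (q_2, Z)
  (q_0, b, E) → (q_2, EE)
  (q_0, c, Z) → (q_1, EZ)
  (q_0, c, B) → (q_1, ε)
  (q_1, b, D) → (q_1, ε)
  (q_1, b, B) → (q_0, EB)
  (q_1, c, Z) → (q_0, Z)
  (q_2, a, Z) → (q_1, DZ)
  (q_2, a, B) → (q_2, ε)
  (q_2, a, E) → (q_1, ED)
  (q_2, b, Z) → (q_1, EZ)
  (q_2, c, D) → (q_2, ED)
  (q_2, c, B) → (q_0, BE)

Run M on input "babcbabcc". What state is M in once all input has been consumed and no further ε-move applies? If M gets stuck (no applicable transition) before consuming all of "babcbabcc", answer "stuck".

(q_0, babcbabcc, Z)
  read b, top Z: go to q_2, push Z → (q_2, abcbabcc, Z)
  read a, top Z: go to q_1, push DZ → (q_1, bcbabcc, DZ)
  read b, top D: go to q_1, push ε → (q_1, cbabcc, Z)
  read c, top Z: go to q_0, push Z → (q_0, babcc, Z)
  read b, top Z: go to q_2, push Z → (q_2, abcc, Z)
  read a, top Z: go to q_1, push DZ → (q_1, bcc, DZ)
  read b, top D: go to q_1, push ε → (q_1, cc, Z)
  read c, top Z: go to q_0, push Z → (q_0, c, Z)
  read c, top Z: go to q_1, push EZ → (q_1, ε, EZ)
All input consumed; M is in state q_1.

q_1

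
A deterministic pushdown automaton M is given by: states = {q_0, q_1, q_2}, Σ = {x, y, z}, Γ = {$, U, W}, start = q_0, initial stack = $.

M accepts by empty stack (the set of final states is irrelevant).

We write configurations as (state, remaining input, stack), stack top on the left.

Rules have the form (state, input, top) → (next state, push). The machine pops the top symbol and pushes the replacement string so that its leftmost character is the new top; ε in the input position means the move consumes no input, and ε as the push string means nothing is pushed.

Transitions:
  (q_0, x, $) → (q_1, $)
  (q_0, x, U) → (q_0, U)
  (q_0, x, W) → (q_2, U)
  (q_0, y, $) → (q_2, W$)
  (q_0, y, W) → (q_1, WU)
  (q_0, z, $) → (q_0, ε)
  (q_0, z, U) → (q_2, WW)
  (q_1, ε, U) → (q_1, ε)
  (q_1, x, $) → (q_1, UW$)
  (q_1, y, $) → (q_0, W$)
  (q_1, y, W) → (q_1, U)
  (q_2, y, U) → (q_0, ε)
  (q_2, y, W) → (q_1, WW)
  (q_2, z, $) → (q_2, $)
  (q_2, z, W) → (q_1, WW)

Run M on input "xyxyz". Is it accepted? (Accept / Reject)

Accept

(q_0, xyxyz, $)
  read x, top $: go to q_1, push $ → (q_1, yxyz, $)
  read y, top $: go to q_0, push W$ → (q_0, xyz, W$)
  read x, top W: go to q_2, push U → (q_2, yz, U$)
  read y, top U: go to q_0, push ε → (q_0, z, $)
  read z, top $: go to q_0, push ε → (q_0, ε, ε)
All input consumed and the stack is empty.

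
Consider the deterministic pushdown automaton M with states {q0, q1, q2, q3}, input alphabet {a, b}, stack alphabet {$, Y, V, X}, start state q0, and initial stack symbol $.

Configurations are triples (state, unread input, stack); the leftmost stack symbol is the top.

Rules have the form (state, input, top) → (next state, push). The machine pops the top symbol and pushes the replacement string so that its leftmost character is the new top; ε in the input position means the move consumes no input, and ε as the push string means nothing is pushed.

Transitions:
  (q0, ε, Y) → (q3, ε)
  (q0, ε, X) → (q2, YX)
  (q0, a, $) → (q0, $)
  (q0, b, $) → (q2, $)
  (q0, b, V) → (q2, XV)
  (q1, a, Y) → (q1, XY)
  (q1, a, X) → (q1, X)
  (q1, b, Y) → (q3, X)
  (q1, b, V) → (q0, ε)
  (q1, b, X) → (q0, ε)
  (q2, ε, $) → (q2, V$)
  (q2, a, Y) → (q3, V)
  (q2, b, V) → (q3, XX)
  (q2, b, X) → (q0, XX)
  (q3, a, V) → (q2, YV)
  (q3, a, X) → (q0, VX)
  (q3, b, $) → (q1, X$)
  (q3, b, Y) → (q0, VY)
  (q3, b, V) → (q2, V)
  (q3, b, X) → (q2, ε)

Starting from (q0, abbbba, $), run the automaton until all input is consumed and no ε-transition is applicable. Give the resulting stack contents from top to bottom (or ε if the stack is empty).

(q0, abbbba, $)
  read a, top $: go to q0, push $ → (q0, bbbba, $)
  read b, top $: go to q2, push $ → (q2, bbba, $)
  ε-move, top $: go to q2, push V$ → (q2, bbba, V$)
  read b, top V: go to q3, push XX → (q3, bba, XX$)
  read b, top X: go to q2, push ε → (q2, ba, X$)
  read b, top X: go to q0, push XX → (q0, a, XX$)
  ε-move, top X: go to q2, push YX → (q2, a, YXX$)
  read a, top Y: go to q3, push V → (q3, ε, VXX$)
All input consumed in state q3 with stack VXX$.

VXX$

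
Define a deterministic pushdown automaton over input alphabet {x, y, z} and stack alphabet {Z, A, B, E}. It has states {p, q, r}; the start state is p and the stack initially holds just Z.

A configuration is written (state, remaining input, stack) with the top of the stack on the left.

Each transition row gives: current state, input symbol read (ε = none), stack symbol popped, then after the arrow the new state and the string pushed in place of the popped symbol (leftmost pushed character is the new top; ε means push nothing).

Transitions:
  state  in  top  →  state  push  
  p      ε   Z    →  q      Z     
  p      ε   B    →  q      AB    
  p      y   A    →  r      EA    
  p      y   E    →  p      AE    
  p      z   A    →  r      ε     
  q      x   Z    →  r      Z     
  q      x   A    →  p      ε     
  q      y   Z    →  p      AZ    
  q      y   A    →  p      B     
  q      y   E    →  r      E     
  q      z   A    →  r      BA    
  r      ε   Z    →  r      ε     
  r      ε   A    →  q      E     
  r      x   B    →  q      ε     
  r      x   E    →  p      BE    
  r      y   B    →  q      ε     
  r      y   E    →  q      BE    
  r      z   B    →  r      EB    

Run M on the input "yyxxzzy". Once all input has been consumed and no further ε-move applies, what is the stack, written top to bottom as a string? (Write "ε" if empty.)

BEBABEAZ

(p, yyxxzzy, Z) ⊢ (q, yyxxzzy, Z) ⊢ (p, yxxzzy, AZ) ⊢ (r, xxzzy, EAZ) ⊢ (p, xzzy, BEAZ) ⊢ (q, xzzy, ABEAZ) ⊢ (p, zzy, BEAZ) ⊢ (q, zzy, ABEAZ) ⊢ (r, zy, BABEAZ) ⊢ (r, y, EBABEAZ) ⊢ (q, ε, BEBABEAZ)
All input consumed in state q with stack BEBABEAZ.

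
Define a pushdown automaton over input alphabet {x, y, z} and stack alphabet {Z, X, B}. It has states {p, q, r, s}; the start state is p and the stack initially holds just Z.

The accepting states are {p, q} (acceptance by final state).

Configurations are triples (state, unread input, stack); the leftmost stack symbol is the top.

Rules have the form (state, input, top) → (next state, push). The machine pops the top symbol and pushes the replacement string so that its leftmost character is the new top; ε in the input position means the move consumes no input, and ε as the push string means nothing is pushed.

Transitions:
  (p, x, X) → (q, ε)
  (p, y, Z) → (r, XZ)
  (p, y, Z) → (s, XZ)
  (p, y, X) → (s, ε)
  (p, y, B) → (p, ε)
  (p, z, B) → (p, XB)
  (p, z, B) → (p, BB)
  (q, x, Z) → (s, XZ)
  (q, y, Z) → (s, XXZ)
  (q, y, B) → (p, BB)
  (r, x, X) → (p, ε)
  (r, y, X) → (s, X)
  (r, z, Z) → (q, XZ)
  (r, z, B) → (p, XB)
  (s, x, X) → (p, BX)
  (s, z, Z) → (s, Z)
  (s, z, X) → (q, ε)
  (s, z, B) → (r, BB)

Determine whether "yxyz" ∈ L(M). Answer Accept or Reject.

Accept

One accepting computation: (p, yxyz, Z) ⊢ (r, xyz, XZ) ⊢ (p, yz, Z) ⊢ (s, z, XZ) ⊢ (q, ε, Z)
All input consumed and state q ∈ F.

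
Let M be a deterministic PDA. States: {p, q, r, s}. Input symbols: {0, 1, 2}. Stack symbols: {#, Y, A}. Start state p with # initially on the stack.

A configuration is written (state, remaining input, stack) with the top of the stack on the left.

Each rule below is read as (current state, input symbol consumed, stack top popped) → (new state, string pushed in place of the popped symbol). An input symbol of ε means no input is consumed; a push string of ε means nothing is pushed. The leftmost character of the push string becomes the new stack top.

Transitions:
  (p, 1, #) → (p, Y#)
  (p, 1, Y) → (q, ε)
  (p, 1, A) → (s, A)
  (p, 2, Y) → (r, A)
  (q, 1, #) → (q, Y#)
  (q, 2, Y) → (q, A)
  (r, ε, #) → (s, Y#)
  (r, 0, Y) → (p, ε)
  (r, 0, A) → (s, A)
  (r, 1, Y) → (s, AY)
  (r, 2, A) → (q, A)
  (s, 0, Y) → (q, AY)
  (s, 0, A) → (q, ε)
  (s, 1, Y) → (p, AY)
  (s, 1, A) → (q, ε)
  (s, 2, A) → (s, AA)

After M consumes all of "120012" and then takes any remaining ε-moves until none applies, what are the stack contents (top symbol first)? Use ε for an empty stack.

A#

(p, 120012, #)
  read 1, top #: go to p, push Y# → (p, 20012, Y#)
  read 2, top Y: go to r, push A → (r, 0012, A#)
  read 0, top A: go to s, push A → (s, 012, A#)
  read 0, top A: go to q, push ε → (q, 12, #)
  read 1, top #: go to q, push Y# → (q, 2, Y#)
  read 2, top Y: go to q, push A → (q, ε, A#)
All input consumed in state q with stack A#.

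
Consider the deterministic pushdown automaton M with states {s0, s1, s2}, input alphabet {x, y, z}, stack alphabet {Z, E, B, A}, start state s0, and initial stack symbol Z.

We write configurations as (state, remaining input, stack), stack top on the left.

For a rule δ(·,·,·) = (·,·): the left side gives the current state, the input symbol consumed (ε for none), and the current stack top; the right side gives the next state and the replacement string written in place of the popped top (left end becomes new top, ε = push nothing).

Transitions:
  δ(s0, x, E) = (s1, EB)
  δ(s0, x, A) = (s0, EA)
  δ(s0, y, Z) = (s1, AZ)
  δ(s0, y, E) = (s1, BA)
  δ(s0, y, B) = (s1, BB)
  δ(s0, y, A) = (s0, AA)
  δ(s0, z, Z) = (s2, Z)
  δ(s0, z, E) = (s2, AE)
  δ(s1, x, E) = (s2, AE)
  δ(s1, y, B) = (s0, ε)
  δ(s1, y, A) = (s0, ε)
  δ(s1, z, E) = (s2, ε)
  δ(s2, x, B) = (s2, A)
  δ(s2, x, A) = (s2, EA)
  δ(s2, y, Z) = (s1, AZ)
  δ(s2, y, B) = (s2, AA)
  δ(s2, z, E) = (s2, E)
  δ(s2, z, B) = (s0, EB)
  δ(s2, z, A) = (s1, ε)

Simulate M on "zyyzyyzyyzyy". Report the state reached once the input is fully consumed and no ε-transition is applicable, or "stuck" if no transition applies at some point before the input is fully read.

(s0, zyyzyyzyyzyy, Z) ⊢ (s2, yyzyyzyyzyy, Z) ⊢ (s1, yzyyzyyzyy, AZ) ⊢ (s0, zyyzyyzyy, Z) ⊢ (s2, yyzyyzyy, Z) ⊢ (s1, yzyyzyy, AZ) ⊢ (s0, zyyzyy, Z) ⊢ (s2, yyzyy, Z) ⊢ (s1, yzyy, AZ) ⊢ (s0, zyy, Z) ⊢ (s2, yy, Z) ⊢ (s1, y, AZ) ⊢ (s0, ε, Z)
All input consumed; M is in state s0.

s0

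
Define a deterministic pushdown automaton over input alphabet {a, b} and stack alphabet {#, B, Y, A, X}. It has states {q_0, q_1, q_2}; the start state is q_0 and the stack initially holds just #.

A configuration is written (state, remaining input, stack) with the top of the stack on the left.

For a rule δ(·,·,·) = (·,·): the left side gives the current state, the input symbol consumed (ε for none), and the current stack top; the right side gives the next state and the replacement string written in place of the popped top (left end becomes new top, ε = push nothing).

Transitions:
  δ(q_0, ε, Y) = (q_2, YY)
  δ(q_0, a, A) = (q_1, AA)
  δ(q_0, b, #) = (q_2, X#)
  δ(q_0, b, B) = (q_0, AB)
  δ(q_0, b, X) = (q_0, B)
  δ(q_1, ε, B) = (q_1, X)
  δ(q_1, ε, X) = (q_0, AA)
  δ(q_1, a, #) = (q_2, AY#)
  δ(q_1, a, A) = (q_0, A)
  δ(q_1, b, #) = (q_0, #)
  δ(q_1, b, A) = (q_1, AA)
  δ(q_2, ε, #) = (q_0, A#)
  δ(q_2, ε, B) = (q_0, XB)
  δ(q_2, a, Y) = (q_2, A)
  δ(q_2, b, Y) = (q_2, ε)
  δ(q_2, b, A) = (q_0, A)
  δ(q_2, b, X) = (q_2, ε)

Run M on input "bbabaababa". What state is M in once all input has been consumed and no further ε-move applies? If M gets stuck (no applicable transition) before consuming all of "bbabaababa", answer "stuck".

(q_0, bbabaababa, #)
  read b, top #: go to q_2, push X# → (q_2, babaababa, X#)
  read b, top X: go to q_2, push ε → (q_2, abaababa, #)
  ε-move, top #: go to q_0, push A# → (q_0, abaababa, A#)
  read a, top A: go to q_1, push AA → (q_1, baababa, AA#)
  read b, top A: go to q_1, push AA → (q_1, aababa, AAA#)
  read a, top A: go to q_0, push A → (q_0, ababa, AAA#)
  read a, top A: go to q_1, push AA → (q_1, baba, AAAA#)
  read b, top A: go to q_1, push AA → (q_1, aba, AAAAA#)
  read a, top A: go to q_0, push A → (q_0, ba, AAAAA#)
No transition for (q_0, b, top A); M blocks with input ba remaining.

stuck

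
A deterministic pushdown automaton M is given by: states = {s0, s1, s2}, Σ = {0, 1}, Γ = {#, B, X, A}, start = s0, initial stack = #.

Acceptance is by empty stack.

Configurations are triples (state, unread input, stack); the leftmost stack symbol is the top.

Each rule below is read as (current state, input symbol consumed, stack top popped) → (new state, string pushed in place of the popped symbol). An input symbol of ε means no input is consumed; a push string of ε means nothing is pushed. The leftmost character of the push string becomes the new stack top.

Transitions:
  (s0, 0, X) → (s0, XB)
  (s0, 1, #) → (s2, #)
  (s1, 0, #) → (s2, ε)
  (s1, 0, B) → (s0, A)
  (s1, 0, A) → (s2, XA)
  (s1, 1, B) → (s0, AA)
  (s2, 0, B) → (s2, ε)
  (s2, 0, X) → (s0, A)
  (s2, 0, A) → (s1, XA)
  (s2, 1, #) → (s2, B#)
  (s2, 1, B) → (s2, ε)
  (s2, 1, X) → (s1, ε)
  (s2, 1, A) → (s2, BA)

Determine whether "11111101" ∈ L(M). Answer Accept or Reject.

Reject

(s0, 11111101, #)
  read 1, top #: go to s2, push # → (s2, 1111101, #)
  read 1, top #: go to s2, push B# → (s2, 111101, B#)
  read 1, top B: go to s2, push ε → (s2, 11101, #)
  read 1, top #: go to s2, push B# → (s2, 1101, B#)
  read 1, top B: go to s2, push ε → (s2, 101, #)
  read 1, top #: go to s2, push B# → (s2, 01, B#)
  read 0, top B: go to s2, push ε → (s2, 1, #)
  read 1, top #: go to s2, push B# → (s2, ε, B#)
All input consumed; stack is B#, not empty, and no further ε-move applies.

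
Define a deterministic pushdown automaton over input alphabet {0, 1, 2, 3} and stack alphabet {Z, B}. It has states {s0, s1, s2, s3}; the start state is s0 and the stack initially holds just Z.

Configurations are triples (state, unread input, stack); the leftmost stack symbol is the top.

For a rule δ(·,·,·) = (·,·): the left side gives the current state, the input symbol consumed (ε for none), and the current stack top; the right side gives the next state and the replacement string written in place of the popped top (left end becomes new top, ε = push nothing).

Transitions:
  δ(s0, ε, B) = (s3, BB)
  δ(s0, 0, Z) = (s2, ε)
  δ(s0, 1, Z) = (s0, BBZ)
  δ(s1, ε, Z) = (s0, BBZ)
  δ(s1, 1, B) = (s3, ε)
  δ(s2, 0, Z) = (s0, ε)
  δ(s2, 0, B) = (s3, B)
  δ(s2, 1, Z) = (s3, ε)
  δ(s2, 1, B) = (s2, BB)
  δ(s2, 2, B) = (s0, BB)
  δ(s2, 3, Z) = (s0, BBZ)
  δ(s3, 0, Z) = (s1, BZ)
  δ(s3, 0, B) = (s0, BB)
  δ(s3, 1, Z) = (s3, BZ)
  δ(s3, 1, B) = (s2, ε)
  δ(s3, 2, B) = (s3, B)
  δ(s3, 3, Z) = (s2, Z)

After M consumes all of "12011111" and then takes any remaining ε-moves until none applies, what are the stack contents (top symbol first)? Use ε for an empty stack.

(s0, 12011111, Z)
  read 1, top Z: go to s0, push BBZ → (s0, 2011111, BBZ)
  ε-move, top B: go to s3, push BB → (s3, 2011111, BBBZ)
  read 2, top B: go to s3, push B → (s3, 011111, BBBZ)
  read 0, top B: go to s0, push BB → (s0, 11111, BBBBZ)
  ε-move, top B: go to s3, push BB → (s3, 11111, BBBBBZ)
  read 1, top B: go to s2, push ε → (s2, 1111, BBBBZ)
  read 1, top B: go to s2, push BB → (s2, 111, BBBBBZ)
  read 1, top B: go to s2, push BB → (s2, 11, BBBBBBZ)
  read 1, top B: go to s2, push BB → (s2, 1, BBBBBBBZ)
  read 1, top B: go to s2, push BB → (s2, ε, BBBBBBBBZ)
All input consumed in state s2 with stack BBBBBBBBZ.

BBBBBBBBZ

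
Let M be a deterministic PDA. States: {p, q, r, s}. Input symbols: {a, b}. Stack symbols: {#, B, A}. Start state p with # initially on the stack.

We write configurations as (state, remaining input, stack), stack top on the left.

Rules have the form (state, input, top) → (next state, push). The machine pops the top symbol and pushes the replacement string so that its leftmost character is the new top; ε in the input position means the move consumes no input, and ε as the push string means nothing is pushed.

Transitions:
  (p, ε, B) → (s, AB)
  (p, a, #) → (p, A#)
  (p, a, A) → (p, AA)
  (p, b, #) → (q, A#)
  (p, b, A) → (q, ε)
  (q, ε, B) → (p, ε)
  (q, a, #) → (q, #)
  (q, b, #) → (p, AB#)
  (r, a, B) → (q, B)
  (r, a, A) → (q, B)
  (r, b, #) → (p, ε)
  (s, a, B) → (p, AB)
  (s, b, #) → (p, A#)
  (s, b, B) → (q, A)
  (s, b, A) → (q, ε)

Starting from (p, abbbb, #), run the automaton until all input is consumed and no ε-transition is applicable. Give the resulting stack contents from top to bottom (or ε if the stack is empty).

(p, abbbb, #)
  read a, top #: go to p, push A# → (p, bbbb, A#)
  read b, top A: go to q, push ε → (q, bbb, #)
  read b, top #: go to p, push AB# → (p, bb, AB#)
  read b, top A: go to q, push ε → (q, b, B#)
  ε-move, top B: go to p, push ε → (p, b, #)
  read b, top #: go to q, push A# → (q, ε, A#)
All input consumed in state q with stack A#.

A#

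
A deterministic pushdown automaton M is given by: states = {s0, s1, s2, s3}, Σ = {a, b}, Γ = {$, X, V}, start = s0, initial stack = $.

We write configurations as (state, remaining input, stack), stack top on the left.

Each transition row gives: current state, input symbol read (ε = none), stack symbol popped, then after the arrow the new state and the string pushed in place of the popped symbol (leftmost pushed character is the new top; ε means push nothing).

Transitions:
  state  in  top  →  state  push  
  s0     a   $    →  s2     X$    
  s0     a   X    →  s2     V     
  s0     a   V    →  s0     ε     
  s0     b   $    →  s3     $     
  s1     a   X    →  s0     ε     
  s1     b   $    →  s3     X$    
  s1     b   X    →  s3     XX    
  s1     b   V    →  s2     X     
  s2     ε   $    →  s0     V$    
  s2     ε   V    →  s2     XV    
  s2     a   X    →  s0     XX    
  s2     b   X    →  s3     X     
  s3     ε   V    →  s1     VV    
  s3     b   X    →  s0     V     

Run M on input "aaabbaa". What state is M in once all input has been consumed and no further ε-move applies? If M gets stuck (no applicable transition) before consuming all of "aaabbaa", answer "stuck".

(s0, aaabbaa, $)
  read a, top $: go to s2, push X$ → (s2, aabbaa, X$)
  read a, top X: go to s0, push XX → (s0, abbaa, XX$)
  read a, top X: go to s2, push V → (s2, bbaa, VX$)
  ε-move, top V: go to s2, push XV → (s2, bbaa, XVX$)
  read b, top X: go to s3, push X → (s3, baa, XVX$)
  read b, top X: go to s0, push V → (s0, aa, VVX$)
  read a, top V: go to s0, push ε → (s0, a, VX$)
  read a, top V: go to s0, push ε → (s0, ε, X$)
All input consumed; M is in state s0.

s0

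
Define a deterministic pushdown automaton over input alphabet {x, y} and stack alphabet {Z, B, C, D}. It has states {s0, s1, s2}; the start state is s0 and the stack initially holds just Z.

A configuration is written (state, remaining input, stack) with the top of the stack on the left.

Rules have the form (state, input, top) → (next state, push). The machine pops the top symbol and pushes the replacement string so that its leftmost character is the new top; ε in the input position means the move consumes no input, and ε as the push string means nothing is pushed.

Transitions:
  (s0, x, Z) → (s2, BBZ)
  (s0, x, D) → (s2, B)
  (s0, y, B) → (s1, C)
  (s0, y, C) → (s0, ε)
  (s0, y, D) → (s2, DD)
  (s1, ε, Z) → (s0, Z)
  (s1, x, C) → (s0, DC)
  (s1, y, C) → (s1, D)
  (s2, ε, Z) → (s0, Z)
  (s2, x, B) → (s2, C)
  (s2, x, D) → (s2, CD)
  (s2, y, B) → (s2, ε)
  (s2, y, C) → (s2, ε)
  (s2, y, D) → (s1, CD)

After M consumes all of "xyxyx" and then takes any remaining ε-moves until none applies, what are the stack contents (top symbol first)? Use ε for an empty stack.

BBZ

(s0, xyxyx, Z) ⊢ (s2, yxyx, BBZ) ⊢ (s2, xyx, BZ) ⊢ (s2, yx, CZ) ⊢ (s2, x, Z) ⊢ (s0, x, Z) ⊢ (s2, ε, BBZ)
All input consumed in state s2 with stack BBZ.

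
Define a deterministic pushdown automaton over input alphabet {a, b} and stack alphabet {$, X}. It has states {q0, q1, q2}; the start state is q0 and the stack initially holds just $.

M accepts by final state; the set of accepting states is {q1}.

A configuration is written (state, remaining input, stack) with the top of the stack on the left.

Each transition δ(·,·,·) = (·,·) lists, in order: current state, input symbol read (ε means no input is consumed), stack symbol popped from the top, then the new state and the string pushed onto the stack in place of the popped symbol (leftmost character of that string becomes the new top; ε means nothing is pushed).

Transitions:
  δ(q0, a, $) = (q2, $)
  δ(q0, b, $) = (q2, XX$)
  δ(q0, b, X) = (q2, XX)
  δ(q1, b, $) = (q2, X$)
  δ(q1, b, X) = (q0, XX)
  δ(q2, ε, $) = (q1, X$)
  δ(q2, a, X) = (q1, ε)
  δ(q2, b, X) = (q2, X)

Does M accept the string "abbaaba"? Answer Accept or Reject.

(q0, abbaaba, $) ⊢ (q2, bbaaba, $) ⊢ (q1, bbaaba, X$) ⊢ (q0, baaba, XX$) ⊢ (q2, aaba, XXX$) ⊢ (q1, aba, XX$)
No transition applies at (q1, aba, XX$); input not fully consumed.

Reject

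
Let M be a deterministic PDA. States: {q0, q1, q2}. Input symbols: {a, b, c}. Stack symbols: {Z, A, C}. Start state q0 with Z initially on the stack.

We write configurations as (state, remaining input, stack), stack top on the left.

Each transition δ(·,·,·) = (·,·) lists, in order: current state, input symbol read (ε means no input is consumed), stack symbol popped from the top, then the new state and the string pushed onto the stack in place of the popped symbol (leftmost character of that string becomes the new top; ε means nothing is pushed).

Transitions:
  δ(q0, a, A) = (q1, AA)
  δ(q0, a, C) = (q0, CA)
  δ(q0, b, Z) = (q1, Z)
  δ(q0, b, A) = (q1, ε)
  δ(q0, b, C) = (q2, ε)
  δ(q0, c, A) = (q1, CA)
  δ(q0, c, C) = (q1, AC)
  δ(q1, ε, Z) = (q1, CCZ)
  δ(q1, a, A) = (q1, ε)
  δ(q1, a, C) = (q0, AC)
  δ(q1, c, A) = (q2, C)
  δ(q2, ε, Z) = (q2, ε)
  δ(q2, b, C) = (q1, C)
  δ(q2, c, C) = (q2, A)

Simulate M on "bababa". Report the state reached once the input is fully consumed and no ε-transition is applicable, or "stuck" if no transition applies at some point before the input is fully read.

(q0, bababa, Z)
  read b, top Z: go to q1, push Z → (q1, ababa, Z)
  ε-move, top Z: go to q1, push CCZ → (q1, ababa, CCZ)
  read a, top C: go to q0, push AC → (q0, baba, ACCZ)
  read b, top A: go to q1, push ε → (q1, aba, CCZ)
  read a, top C: go to q0, push AC → (q0, ba, ACCZ)
  read b, top A: go to q1, push ε → (q1, a, CCZ)
  read a, top C: go to q0, push AC → (q0, ε, ACCZ)
All input consumed; M is in state q0.

q0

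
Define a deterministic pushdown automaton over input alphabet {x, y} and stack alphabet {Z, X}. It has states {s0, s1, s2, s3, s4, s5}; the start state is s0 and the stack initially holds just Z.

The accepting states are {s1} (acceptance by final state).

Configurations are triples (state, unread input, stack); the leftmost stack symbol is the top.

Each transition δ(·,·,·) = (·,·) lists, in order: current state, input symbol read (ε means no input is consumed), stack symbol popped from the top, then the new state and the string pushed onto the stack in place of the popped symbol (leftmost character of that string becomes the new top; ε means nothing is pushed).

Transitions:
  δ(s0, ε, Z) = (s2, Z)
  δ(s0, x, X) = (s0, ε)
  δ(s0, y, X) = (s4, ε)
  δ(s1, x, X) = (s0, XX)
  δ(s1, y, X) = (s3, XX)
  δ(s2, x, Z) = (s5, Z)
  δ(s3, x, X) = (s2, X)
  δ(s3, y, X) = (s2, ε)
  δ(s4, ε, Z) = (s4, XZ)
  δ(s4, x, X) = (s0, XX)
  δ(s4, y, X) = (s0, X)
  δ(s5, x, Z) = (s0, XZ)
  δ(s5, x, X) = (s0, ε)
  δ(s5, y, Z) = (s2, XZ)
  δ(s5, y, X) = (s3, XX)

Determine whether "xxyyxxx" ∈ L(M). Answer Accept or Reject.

Reject

(s0, xxyyxxx, Z)
  ε-move, top Z: go to s2, push Z → (s2, xxyyxxx, Z)
  read x, top Z: go to s5, push Z → (s5, xyyxxx, Z)
  read x, top Z: go to s0, push XZ → (s0, yyxxx, XZ)
  read y, top X: go to s4, push ε → (s4, yxxx, Z)
  ε-move, top Z: go to s4, push XZ → (s4, yxxx, XZ)
  read y, top X: go to s0, push X → (s0, xxx, XZ)
  read x, top X: go to s0, push ε → (s0, xx, Z)
  ε-move, top Z: go to s2, push Z → (s2, xx, Z)
  read x, top Z: go to s5, push Z → (s5, x, Z)
  read x, top Z: go to s0, push XZ → (s0, ε, XZ)
All input consumed; state s0 ∉ F and no further ε-move applies.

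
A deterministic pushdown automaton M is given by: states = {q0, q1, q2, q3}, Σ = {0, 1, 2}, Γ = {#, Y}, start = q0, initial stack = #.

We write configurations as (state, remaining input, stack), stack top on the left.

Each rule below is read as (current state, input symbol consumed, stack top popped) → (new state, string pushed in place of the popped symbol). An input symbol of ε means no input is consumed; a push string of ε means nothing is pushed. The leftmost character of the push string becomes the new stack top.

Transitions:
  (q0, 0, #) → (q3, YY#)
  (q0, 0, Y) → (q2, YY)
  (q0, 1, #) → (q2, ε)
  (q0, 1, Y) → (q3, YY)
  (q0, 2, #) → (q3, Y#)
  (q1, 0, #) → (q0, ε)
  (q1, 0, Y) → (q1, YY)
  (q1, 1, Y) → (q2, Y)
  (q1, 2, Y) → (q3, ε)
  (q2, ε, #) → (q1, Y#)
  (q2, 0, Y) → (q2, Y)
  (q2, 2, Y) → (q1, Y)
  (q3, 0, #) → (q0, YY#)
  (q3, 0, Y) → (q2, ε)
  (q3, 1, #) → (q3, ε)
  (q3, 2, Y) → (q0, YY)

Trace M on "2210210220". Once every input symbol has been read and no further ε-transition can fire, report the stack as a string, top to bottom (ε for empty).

Y#

(q0, 2210210220, #)
  read 2, top #: go to q3, push Y# → (q3, 210210220, Y#)
  read 2, top Y: go to q0, push YY → (q0, 10210220, YY#)
  read 1, top Y: go to q3, push YY → (q3, 0210220, YYY#)
  read 0, top Y: go to q2, push ε → (q2, 210220, YY#)
  read 2, top Y: go to q1, push Y → (q1, 10220, YY#)
  read 1, top Y: go to q2, push Y → (q2, 0220, YY#)
  read 0, top Y: go to q2, push Y → (q2, 220, YY#)
  read 2, top Y: go to q1, push Y → (q1, 20, YY#)
  read 2, top Y: go to q3, push ε → (q3, 0, Y#)
  read 0, top Y: go to q2, push ε → (q2, ε, #)
  ε-move, top #: go to q1, push Y# → (q1, ε, Y#)
All input consumed in state q1 with stack Y#.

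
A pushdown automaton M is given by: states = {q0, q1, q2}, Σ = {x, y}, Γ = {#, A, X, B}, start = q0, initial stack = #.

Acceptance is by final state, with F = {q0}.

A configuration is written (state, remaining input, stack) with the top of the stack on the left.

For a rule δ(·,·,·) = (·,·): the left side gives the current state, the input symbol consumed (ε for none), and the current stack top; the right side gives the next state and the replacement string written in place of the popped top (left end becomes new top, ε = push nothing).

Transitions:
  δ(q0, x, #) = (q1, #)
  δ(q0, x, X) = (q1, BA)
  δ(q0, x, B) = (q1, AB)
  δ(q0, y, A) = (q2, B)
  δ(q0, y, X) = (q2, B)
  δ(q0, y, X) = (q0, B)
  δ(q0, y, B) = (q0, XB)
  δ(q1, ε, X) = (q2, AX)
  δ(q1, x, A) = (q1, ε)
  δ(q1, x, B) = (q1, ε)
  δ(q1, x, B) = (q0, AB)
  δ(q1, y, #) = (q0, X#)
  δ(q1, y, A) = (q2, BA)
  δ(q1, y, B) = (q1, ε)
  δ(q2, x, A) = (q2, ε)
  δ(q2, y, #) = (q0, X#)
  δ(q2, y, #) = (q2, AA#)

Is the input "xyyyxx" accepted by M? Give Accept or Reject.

One accepting computation: (q0, xyyyxx, #) ⊢ (q1, yyyxx, #) ⊢ (q0, yyxx, X#) ⊢ (q0, yxx, B#) ⊢ (q0, xx, XB#) ⊢ (q1, x, BAB#) ⊢ (q0, ε, ABAB#)
All input consumed and state q0 ∈ F.

Accept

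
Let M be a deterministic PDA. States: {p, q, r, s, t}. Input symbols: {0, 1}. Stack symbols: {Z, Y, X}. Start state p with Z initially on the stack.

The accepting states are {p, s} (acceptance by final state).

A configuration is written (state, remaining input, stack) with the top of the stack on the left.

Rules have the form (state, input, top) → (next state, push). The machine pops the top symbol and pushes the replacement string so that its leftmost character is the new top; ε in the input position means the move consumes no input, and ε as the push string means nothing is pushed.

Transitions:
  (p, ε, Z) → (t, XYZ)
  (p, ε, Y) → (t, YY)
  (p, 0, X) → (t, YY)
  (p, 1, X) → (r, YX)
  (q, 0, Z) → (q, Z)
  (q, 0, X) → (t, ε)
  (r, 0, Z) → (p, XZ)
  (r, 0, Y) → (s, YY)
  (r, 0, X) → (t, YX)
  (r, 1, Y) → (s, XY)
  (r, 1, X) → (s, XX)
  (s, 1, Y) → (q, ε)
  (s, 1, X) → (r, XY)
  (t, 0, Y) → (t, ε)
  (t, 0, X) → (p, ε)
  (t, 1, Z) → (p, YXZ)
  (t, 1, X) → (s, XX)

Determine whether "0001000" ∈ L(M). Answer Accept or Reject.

(p, 0001000, Z)
  ε-move, top Z: go to t, push XYZ → (t, 0001000, XYZ)
  read 0, top X: go to p, push ε → (p, 001000, YZ)
  ε-move, top Y: go to t, push YY → (t, 001000, YYZ)
  read 0, top Y: go to t, push ε → (t, 01000, YZ)
  read 0, top Y: go to t, push ε → (t, 1000, Z)
  read 1, top Z: go to p, push YXZ → (p, 000, YXZ)
  ε-move, top Y: go to t, push YY → (t, 000, YYXZ)
  read 0, top Y: go to t, push ε → (t, 00, YXZ)
  read 0, top Y: go to t, push ε → (t, 0, XZ)
  read 0, top X: go to p, push ε → (p, ε, Z)
All input consumed; state p ∈ F.

Accept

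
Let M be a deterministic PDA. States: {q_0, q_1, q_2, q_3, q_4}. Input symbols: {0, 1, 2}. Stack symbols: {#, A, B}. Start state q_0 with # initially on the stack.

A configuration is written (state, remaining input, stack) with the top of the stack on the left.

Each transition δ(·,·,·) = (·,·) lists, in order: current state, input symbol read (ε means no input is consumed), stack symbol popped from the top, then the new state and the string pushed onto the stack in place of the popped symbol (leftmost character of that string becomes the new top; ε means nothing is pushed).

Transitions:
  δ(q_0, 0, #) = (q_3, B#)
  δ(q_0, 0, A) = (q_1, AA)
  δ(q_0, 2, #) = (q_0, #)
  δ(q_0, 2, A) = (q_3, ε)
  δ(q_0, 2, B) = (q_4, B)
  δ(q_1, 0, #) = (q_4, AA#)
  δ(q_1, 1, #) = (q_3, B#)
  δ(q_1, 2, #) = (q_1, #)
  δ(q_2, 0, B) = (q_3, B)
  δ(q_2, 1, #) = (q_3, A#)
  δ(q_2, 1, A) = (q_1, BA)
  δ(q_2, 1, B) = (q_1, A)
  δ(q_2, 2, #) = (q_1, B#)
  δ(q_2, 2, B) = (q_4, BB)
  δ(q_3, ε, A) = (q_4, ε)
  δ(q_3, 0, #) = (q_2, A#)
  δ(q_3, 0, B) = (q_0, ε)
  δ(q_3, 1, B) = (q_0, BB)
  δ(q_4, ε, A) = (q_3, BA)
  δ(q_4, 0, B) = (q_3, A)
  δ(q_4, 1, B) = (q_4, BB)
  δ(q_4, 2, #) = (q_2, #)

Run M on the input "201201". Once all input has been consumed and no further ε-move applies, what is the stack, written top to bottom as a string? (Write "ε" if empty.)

BB#

(q_0, 201201, #)
  read 2, top #: go to q_0, push # → (q_0, 01201, #)
  read 0, top #: go to q_3, push B# → (q_3, 1201, B#)
  read 1, top B: go to q_0, push BB → (q_0, 201, BB#)
  read 2, top B: go to q_4, push B → (q_4, 01, BB#)
  read 0, top B: go to q_3, push A → (q_3, 1, AB#)
  ε-move, top A: go to q_4, push ε → (q_4, 1, B#)
  read 1, top B: go to q_4, push BB → (q_4, ε, BB#)
All input consumed in state q_4 with stack BB#.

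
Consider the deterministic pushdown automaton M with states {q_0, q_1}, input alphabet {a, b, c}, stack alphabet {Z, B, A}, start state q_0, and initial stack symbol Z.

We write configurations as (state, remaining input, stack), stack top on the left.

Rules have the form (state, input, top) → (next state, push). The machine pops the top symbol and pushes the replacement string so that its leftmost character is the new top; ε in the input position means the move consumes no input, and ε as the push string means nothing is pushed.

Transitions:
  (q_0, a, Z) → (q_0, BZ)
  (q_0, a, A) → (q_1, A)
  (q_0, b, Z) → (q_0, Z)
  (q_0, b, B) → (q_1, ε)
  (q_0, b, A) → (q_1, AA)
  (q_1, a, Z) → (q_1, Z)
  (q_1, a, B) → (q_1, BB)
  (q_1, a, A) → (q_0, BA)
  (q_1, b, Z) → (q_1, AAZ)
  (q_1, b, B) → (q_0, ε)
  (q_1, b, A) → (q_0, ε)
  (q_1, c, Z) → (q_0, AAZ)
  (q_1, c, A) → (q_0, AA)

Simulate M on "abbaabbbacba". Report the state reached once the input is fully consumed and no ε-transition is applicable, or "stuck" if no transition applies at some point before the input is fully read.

(q_0, abbaabbbacba, Z) ⊢ (q_0, bbaabbbacba, BZ) ⊢ (q_1, baabbbacba, Z) ⊢ (q_1, aabbbacba, AAZ) ⊢ (q_0, abbbacba, BAAZ)
No transition for (q_0, a, top B); M blocks with input abbbacba remaining.

stuck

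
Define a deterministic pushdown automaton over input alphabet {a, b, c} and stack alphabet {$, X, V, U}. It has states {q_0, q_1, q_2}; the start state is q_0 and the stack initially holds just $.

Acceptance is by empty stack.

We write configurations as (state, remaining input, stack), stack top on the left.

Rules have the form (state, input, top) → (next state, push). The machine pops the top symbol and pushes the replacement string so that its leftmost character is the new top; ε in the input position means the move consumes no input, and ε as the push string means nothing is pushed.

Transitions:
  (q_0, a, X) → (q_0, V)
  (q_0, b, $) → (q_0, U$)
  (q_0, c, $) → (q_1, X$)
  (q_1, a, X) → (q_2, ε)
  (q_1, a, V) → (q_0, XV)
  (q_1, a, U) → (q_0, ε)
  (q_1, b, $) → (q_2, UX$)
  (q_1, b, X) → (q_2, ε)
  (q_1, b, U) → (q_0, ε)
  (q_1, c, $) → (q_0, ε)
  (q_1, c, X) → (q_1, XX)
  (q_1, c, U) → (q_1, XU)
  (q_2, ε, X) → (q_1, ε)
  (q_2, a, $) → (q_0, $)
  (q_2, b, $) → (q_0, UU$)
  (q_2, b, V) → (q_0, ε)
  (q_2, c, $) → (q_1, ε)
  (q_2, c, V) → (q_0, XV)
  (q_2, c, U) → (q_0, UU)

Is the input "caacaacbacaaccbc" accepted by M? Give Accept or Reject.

Accept

(q_0, caacaacbacaaccbc, $)
  read c, top $: go to q_1, push X$ → (q_1, aacaacbacaaccbc, X$)
  read a, top X: go to q_2, push ε → (q_2, acaacbacaaccbc, $)
  read a, top $: go to q_0, push $ → (q_0, caacbacaaccbc, $)
  read c, top $: go to q_1, push X$ → (q_1, aacbacaaccbc, X$)
  read a, top X: go to q_2, push ε → (q_2, acbacaaccbc, $)
  read a, top $: go to q_0, push $ → (q_0, cbacaaccbc, $)
  read c, top $: go to q_1, push X$ → (q_1, bacaaccbc, X$)
  read b, top X: go to q_2, push ε → (q_2, acaaccbc, $)
  read a, top $: go to q_0, push $ → (q_0, caaccbc, $)
  read c, top $: go to q_1, push X$ → (q_1, aaccbc, X$)
  read a, top X: go to q_2, push ε → (q_2, accbc, $)
  read a, top $: go to q_0, push $ → (q_0, ccbc, $)
  read c, top $: go to q_1, push X$ → (q_1, cbc, X$)
  read c, top X: go to q_1, push XX → (q_1, bc, XX$)
  read b, top X: go to q_2, push ε → (q_2, c, X$)
  ε-move, top X: go to q_1, push ε → (q_1, c, $)
  read c, top $: go to q_0, push ε → (q_0, ε, ε)
All input consumed and the stack is empty.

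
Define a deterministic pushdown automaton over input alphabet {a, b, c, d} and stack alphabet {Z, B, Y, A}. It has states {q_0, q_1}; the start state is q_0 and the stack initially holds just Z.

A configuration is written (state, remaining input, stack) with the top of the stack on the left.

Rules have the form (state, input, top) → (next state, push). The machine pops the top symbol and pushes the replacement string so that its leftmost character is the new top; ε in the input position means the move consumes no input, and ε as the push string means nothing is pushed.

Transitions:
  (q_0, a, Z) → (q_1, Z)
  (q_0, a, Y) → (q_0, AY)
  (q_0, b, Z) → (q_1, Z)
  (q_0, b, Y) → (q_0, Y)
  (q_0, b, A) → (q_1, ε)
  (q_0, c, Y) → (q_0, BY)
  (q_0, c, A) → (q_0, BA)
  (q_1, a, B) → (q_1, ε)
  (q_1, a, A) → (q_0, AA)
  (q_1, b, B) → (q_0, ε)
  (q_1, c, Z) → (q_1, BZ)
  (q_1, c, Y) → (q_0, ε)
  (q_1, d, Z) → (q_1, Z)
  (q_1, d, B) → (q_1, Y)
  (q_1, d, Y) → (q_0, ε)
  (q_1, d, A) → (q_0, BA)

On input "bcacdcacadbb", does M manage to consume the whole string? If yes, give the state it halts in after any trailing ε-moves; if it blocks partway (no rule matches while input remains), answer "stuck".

(q_0, bcacdcacadbb, Z)
  read b, top Z: go to q_1, push Z → (q_1, cacdcacadbb, Z)
  read c, top Z: go to q_1, push BZ → (q_1, acdcacadbb, BZ)
  read a, top B: go to q_1, push ε → (q_1, cdcacadbb, Z)
  read c, top Z: go to q_1, push BZ → (q_1, dcacadbb, BZ)
  read d, top B: go to q_1, push Y → (q_1, cacadbb, YZ)
  read c, top Y: go to q_0, push ε → (q_0, acadbb, Z)
  read a, top Z: go to q_1, push Z → (q_1, cadbb, Z)
  read c, top Z: go to q_1, push BZ → (q_1, adbb, BZ)
  read a, top B: go to q_1, push ε → (q_1, dbb, Z)
  read d, top Z: go to q_1, push Z → (q_1, bb, Z)
No transition for (q_1, b, top Z); M blocks with input bb remaining.

stuck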